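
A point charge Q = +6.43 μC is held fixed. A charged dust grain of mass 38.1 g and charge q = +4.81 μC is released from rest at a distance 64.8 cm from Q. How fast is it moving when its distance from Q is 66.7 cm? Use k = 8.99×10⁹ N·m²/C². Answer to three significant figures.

0.801 m/s

Only the electrostatic force acts, so mechanical energy is conserved: ½mv² = U₁ − U₂ = kQq(1/r₁ − 1/r₂).
U₁ − U₂ = (8.99×10⁹ N·m²/C²)(6.43×10⁻⁶ C)(4.81×10⁻⁶ C)(1/0.648 − 1/0.667) = 0.0122 J.
v = √(2·0.0122/0.0381) = 0.801 m/s.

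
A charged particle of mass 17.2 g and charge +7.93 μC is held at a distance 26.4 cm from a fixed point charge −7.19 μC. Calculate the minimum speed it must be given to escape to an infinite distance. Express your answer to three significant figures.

15.0 m/s

To just escape, total mechanical energy must reach zero at infinity: ½mv²_min + U = 0, so ½mv²_min = −U = |kQq|/r.
|U| = |kQq|/r = (8.99×10⁹ N·m²/C²)(7.19×10⁻⁶)(7.93×10⁻⁶)/(0.264) = 1.94 J.
v_min = √(2|U|/m) = √(2·1.94/0.0172) = 15.0 m/s.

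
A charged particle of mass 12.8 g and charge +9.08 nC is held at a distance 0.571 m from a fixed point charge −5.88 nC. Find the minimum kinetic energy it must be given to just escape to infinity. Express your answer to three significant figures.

To just escape, total mechanical energy must reach zero at infinity: ½mv²_min + U = 0, so ½mv²_min = −U = |kQq|/r.
|U| = |kQq|/r = (8.99×10⁹ N·m²/C²)(5.88×10⁻⁹)(9.08×10⁻⁹)/(0.571) = 8.41×10⁻⁷ J.

8.41×10⁻⁷ J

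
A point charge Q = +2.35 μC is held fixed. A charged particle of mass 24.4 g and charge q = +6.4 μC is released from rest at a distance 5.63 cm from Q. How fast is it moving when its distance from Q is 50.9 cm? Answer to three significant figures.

13.2 m/s

Only the electrostatic force acts, so mechanical energy is conserved: ½mv² = U₁ − U₂ = kQq(1/r₁ − 1/r₂).
U₁ − U₂ = (8.99×10⁹ N·m²/C²)(2.35×10⁻⁶ C)(6.40×10⁻⁶ C)(1/0.0563 − 1/0.509) = 2.14 J.
v = √(2·2.14/0.0244) = 13.2 m/s.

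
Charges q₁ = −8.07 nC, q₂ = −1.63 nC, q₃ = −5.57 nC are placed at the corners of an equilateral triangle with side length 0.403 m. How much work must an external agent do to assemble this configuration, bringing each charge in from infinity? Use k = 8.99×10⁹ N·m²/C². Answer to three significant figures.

1.50×10⁻⁶ J

The work to assemble the configuration equals its total potential energy, U = Σ kqᵢqⱼ/rᵢⱼ over all pairs.
All three pair separations equal the side length, 0.403 m.
U = (2.93×10⁻⁷) + (1.00×10⁻⁶) + (2.03×10⁻⁷) = 1.50×10⁻⁶ J.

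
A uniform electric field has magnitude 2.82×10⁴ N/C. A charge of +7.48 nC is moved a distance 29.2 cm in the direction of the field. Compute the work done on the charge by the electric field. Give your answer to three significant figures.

6.16×10⁻⁵ J

The potential change for a displacement 29.2 cm in the direction of the field is ΔV = −Ed = -8230 V.
W_field = −qΔV = 6.16×10⁻⁵ J.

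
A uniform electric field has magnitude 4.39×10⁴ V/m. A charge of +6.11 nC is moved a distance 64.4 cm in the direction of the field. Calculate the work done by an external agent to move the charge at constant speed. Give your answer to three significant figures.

The potential change for a displacement 64.4 cm in the direction of the field is ΔV = −Ed = -2.83×10⁴ V.
W_ext = qΔV = -1.73×10⁻⁴ J.

-1.73×10⁻⁴ J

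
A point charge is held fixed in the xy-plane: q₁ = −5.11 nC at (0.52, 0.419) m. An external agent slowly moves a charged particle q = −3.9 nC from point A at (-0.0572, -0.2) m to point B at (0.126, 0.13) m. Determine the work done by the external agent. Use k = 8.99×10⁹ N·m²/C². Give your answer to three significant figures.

For quasistatic motion the external work equals the change in potential energy: W_ext = qΔV = q(V_B − V_A).
At A: distance to the source charge is 0.846 m; V_A = kq₁/r = -54.3 V.
At B: distance to the source charge is 0.489 m; V_B = kq₁/r = -94.0 V.
ΔV = V_B − V_A = -39.7 V.
W_ext = qΔV = (-3.90×10⁻⁹ C)(-39.7 V) = 1.55×10⁻⁷ J.

1.55×10⁻⁷ J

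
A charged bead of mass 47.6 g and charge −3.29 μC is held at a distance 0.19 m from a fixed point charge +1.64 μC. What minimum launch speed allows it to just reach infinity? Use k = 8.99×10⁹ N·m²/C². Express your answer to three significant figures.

3.28 m/s

To just escape, total mechanical energy must reach zero at infinity: ½mv²_min + U = 0, so ½mv²_min = −U = |kQq|/r.
|U| = |kQq|/r = (8.99×10⁹ N·m²/C²)(1.64×10⁻⁶)(3.29×10⁻⁶)/(0.190) = 0.255 J.
v_min = √(2|U|/m) = √(2·0.255/0.0476) = 3.28 m/s.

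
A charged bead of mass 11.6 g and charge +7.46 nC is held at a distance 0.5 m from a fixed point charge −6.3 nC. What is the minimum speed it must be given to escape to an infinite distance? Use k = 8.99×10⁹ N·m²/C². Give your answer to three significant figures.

0.0121 m/s

To just escape, total mechanical energy must reach zero at infinity: ½mv²_min + U = 0, so ½mv²_min = −U = |kQq|/r.
|U| = |kQq|/r = (8.99×10⁹ N·m²/C²)(6.30×10⁻⁹)(7.46×10⁻⁹)/(0.500) = 8.45×10⁻⁷ J.
v_min = √(2|U|/m) = √(2·8.45×10⁻⁷/0.0116) = 0.0121 m/s.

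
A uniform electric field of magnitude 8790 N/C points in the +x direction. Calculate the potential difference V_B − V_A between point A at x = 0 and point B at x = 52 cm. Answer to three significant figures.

-4570 V

In a uniform field, potential decreases in the direction of E: V_B − V_A = −E·Δx.
V_B − V_A = −(8790 V/m)(0.520 m) = -4570 V.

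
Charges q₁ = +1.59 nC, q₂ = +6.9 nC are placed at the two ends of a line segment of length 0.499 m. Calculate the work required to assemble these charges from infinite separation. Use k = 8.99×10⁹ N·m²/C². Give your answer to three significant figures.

The work to assemble the configuration equals its total potential energy, U = Σ kqᵢqⱼ/rᵢⱼ over all pairs.
The separation is r = 0.499 m.
U = (1.98×10⁻⁷) = 1.98×10⁻⁷ J.

1.98×10⁻⁷ J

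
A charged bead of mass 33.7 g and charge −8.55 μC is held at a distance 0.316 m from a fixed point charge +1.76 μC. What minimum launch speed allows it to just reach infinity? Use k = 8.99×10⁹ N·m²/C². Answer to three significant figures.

To just escape, total mechanical energy must reach zero at infinity: ½mv²_min + U = 0, so ½mv²_min = −U = |kQq|/r.
|U| = |kQq|/r = (8.99×10⁹ N·m²/C²)(1.76×10⁻⁶)(8.55×10⁻⁶)/(0.316) = 0.428 J.
v_min = √(2|U|/m) = √(2·0.428/0.0337) = 5.04 m/s.

5.04 m/s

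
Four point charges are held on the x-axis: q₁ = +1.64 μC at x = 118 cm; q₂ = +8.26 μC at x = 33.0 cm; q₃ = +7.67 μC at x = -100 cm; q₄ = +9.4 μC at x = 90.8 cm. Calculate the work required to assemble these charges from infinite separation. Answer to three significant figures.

2.68 J

The assembly work is the sum of pairwise potential energies, U = Σ_{i<j} kqᵢqⱼ/rᵢⱼ.
Pair separations: r₁₂ = 0.850 m, r₁₃ = 2.18 m, r₁₄ = 0.272 m, r₂₃ = 1.33 m, r₂₄ = 0.578 m, r₃₄ = 1.91 m.
Summing all 6 pair terms gives U = 2.68 J.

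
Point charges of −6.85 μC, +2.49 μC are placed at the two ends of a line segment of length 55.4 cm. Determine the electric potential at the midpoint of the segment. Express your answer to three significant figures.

-1.42×10⁵ V

Electric potential is a scalar, so the contributions from each charge add algebraically: V = Σ kqᵢ/rᵢ.
Each charge is 0.277 m from the midpoint.
V = k[(-6.85×10⁻⁶)/(0.277) + (2.49×10⁻⁶)/(0.277)] = -1.42×10⁵ V.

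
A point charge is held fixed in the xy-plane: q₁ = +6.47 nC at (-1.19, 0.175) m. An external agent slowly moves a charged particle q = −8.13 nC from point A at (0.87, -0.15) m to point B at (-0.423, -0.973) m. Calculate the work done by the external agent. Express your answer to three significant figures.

For quasistatic motion the external work equals the change in potential energy: W_ext = qΔV = q(V_B − V_A).
At A: distance to the source charge is 2.09 m; V_A = kq₁/r = 27.9 V.
At B: distance to the source charge is 1.38 m; V_B = kq₁/r = 42.1 V.
ΔV = V_B − V_A = 14.2 V.
W_ext = qΔV = (-8.13×10⁻⁹ C)(14.2 V) = -1.16×10⁻⁷ J.

-1.16×10⁻⁷ J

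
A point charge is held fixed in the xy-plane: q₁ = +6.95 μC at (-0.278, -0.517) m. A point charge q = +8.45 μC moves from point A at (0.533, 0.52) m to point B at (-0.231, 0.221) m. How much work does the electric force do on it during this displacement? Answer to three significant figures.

The work done by the electric force is W_field = −ΔU = −q(V_B − V_A) = q(V_A − V_B).
At A: distance to the source charge is 1.32 m; V_A = kq₁/r = 4.75×10⁴ V.
At B: distance to the source charge is 0.739 m; V_B = kq₁/r = 8.45×10⁴ V.
ΔV = V_B − V_A = 3.70×10⁴ V.
W_field = −qΔV = −(8.45×10⁻⁶ C)(3.70×10⁴ V) = -0.313 J.

-0.313 J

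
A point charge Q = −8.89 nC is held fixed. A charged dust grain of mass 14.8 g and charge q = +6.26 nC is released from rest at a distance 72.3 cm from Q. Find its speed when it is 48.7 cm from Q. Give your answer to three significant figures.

6.73×10⁻³ m/s

Only the electrostatic force acts, so mechanical energy is conserved: ½mv² = U₁ − U₂ = kQq(1/r₁ − 1/r₂).
U₁ − U₂ = (8.99×10⁹ N·m²/C²)(-8.89×10⁻⁹ C)(6.26×10⁻⁹ C)(1/0.723 − 1/0.487) = 3.35×10⁻⁷ J.
v = √(2·3.35×10⁻⁷/0.0148) = 6.73×10⁻³ m/s.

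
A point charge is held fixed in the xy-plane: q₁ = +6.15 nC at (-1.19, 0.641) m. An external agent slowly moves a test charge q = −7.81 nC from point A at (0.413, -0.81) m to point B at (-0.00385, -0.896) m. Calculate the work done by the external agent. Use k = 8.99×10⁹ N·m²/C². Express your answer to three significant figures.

For quasistatic motion the external work equals the change in potential energy: W_ext = qΔV = q(V_B − V_A).
At A: distance to the source charge is 2.16 m; V_A = kq₁/r = 25.6 V.
At B: distance to the source charge is 1.94 m; V_B = kq₁/r = 28.5 V.
ΔV = V_B − V_A = 2.91 V.
W_ext = qΔV = (-7.81×10⁻⁹ C)(2.91 V) = -2.27×10⁻⁸ J.

-2.27×10⁻⁸ J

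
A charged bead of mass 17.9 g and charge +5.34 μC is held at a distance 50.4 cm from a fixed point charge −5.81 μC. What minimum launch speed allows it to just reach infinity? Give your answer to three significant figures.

To just escape, total mechanical energy must reach zero at infinity: ½mv²_min + U = 0, so ½mv²_min = −U = |kQq|/r.
|U| = |kQq|/r = (8.99×10⁹ N·m²/C²)(5.81×10⁻⁶)(5.34×10⁻⁶)/(0.504) = 0.553 J.
v_min = √(2|U|/m) = √(2·0.553/0.0179) = 7.86 m/s.

7.86 m/s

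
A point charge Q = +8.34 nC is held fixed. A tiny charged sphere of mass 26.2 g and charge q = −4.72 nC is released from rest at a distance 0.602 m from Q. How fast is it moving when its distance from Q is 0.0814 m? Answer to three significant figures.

Only the electrostatic force acts, so mechanical energy is conserved: ½mv² = U₁ − U₂ = kQq(1/r₁ − 1/r₂).
U₁ − U₂ = (8.99×10⁹ N·m²/C²)(8.34×10⁻⁹ C)(-4.72×10⁻⁹ C)(1/0.602 − 1/0.0814) = 3.76×10⁻⁶ J.
v = √(2·3.76×10⁻⁶/0.0262) = 0.0169 m/s.

0.0169 m/s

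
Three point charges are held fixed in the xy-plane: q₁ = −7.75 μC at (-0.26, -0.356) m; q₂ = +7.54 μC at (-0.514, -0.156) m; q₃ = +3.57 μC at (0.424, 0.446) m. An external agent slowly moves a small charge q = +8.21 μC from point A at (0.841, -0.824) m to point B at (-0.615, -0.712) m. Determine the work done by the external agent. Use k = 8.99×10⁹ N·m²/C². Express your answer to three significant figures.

-0.0710 J

For quasistatic motion the external work equals the change in potential energy: W_ext = qΔV = q(V_B − V_A).
At A: distances to the source charges are 1.20 m, 1.51 m, 1.34 m; V_A = Σ kqᵢ/rᵢ = 1.06×10⁴ V.
At B: distances to the source charges are 0.503 m, 0.565 m, 1.56 m; V_B = Σ kqᵢ/rᵢ = 2000 V.
ΔV = V_B − V_A = -8640 V.
W_ext = qΔV = (8.21×10⁻⁶ C)(-8640 V) = -0.0710 J.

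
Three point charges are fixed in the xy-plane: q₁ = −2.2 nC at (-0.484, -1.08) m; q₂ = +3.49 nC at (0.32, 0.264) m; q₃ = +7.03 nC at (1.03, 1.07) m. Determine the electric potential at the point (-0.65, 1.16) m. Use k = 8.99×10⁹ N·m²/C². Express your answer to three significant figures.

52.5 V

Electric potential is a scalar, so the contributions from each charge add algebraically: V = Σ kqᵢ/rᵢ.
Distances from the field point to each charge: r₁ = 2.25 m, r₂ = 1.32 m, r₃ = 1.68 m.
V = k[(-2.20×10⁻⁹)/(2.25) + (3.49×10⁻⁹)/(1.32) + (7.03×10⁻⁹)/(1.68)] = 52.5 V.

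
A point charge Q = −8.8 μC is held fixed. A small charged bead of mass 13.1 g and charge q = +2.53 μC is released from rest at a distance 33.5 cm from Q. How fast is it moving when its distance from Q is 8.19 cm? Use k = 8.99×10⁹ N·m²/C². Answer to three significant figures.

16.8 m/s

Only the electrostatic force acts, so mechanical energy is conserved: ½mv² = U₁ − U₂ = kQq(1/r₁ − 1/r₂).
U₁ − U₂ = (8.99×10⁹ N·m²/C²)(-8.80×10⁻⁶ C)(2.53×10⁻⁶ C)(1/0.335 − 1/0.0819) = 1.85 J.
v = √(2·1.85/0.0131) = 16.8 m/s.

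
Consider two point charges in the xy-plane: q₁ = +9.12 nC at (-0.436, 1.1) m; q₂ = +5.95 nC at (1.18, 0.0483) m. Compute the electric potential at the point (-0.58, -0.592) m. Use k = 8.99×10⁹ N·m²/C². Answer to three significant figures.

76.8 V

Electric potential is a scalar, so the contributions from each charge add algebraically: V = Σ kqᵢ/rᵢ.
Distances from the field point to each charge: r₁ = 1.70 m, r₂ = 1.87 m.
V = k[(9.12×10⁻⁹)/(1.70) + (5.95×10⁻⁹)/(1.87)] = 76.8 V.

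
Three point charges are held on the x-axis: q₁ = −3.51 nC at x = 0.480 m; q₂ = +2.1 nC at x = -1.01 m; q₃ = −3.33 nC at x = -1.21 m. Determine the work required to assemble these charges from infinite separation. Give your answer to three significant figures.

The assembly work is the sum of pairwise potential energies, U = Σ_{i<j} kqᵢqⱼ/rᵢⱼ.
Pair separations: r₁₂ = 1.49 m, r₁₃ = 1.69 m, r₂₃ = 0.200 m.
U = (-4.45×10⁻⁸) + (6.22×10⁻⁸) + (-3.14×10⁻⁷) = -2.97×10⁻⁷ J.

-2.97×10⁻⁷ J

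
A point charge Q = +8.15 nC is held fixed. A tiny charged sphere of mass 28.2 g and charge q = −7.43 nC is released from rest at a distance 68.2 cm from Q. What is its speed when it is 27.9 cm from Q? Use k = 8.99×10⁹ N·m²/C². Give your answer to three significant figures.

Only the electrostatic force acts, so mechanical energy is conserved: ½mv² = U₁ − U₂ = kQq(1/r₁ − 1/r₂).
U₁ − U₂ = (8.99×10⁹ N·m²/C²)(8.15×10⁻⁹ C)(-7.43×10⁻⁹ C)(1/0.682 − 1/0.279) = 1.15×10⁻⁶ J.
v = √(2·1.15×10⁻⁶/0.0282) = 9.04×10⁻³ m/s.

9.04×10⁻³ m/s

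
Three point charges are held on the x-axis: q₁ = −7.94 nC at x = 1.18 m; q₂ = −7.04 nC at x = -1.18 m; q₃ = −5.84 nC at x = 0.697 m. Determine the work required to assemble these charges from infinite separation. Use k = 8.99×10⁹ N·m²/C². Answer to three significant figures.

1.27×10⁻⁶ J

The assembly work is the sum of pairwise potential energies, U = Σ_{i<j} kqᵢqⱼ/rᵢⱼ.
Pair separations: r₁₂ = 2.36 m, r₁₃ = 0.483 m, r₂₃ = 1.88 m.
U = (2.13×10⁻⁷) + (8.63×10⁻⁷) + (1.97×10⁻⁷) = 1.27×10⁻⁶ J.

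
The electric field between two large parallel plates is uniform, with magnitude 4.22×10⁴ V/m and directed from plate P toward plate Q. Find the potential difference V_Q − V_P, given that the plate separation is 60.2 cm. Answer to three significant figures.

In a uniform field, potential decreases in the direction of E: ΔV = −E·d for a displacement d parallel to E.
Going from P to Q is a displacement of 60.2 cm along the field, so V_Q − V_P = −Ed = -2.54×10⁴ V.

-2.54×10⁴ V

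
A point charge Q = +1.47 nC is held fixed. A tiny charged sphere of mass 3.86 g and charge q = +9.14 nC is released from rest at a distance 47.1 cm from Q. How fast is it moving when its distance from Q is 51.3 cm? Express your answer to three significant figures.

Only the electrostatic force acts, so mechanical energy is conserved: ½mv² = U₁ − U₂ = kQq(1/r₁ − 1/r₂).
U₁ − U₂ = (8.99×10⁹ N·m²/C²)(1.47×10⁻⁹ C)(9.14×10⁻⁹ C)(1/0.471 − 1/0.513) = 2.10×10⁻⁸ J.
v = √(2·2.10×10⁻⁸/3.86×10⁻³) = 3.30×10⁻³ m/s.

3.30×10⁻³ m/s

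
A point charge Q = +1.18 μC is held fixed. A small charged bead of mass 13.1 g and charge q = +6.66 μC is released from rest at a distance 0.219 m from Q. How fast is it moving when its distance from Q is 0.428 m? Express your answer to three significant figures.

Only the electrostatic force acts, so mechanical energy is conserved: ½mv² = U₁ − U₂ = kQq(1/r₁ − 1/r₂).
U₁ − U₂ = (8.99×10⁹ N·m²/C²)(1.18×10⁻⁶ C)(6.66×10⁻⁶ C)(1/0.219 − 1/0.428) = 0.158 J.
v = √(2·0.158/0.0131) = 4.90 m/s.

4.90 m/s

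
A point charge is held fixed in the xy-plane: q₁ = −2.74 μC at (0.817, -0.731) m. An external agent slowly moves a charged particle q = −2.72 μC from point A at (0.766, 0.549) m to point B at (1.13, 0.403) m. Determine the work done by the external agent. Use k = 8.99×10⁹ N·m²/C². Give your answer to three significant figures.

For quasistatic motion the external work equals the change in potential energy: W_ext = qΔV = q(V_B − V_A).
At A: distance to the source charge is 1.28 m; V_A = kq₁/r = -1.92×10⁴ V.
At B: distance to the source charge is 1.18 m; V_B = kq₁/r = -2.09×10⁴ V.
ΔV = V_B − V_A = -1710 V.
W_ext = qΔV = (-2.72×10⁻⁶ C)(-1710 V) = 4.65×10⁻³ J.

4.65×10⁻³ J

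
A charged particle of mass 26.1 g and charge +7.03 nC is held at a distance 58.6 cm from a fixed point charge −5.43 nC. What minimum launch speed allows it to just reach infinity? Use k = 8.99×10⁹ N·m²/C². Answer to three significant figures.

6.70×10⁻³ m/s

To just escape, total mechanical energy must reach zero at infinity: ½mv²_min + U = 0, so ½mv²_min = −U = |kQq|/r.
|U| = |kQq|/r = (8.99×10⁹ N·m²/C²)(5.43×10⁻⁹)(7.03×10⁻⁹)/(0.586) = 5.86×10⁻⁷ J.
v_min = √(2|U|/m) = √(2·5.86×10⁻⁷/0.0261) = 6.70×10⁻³ m/s.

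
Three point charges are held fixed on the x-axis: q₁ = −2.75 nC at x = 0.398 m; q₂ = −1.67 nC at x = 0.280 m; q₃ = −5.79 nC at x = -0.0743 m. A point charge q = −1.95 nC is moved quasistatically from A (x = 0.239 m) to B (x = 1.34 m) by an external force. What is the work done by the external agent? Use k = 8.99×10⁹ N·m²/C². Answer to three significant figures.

For quasistatic motion the external work equals the change in potential energy: W_ext = qΔV = q(V_B − V_A).
At A: distances to the source charges are 0.159 m, 0.0410 m, 0.313 m; V_A = Σ kqᵢ/rᵢ = -688 V.
At B: distances to the source charges are 0.942 m, 1.06 m, 1.41 m; V_B = Σ kqᵢ/rᵢ = -77.2 V.
ΔV = V_B − V_A = 611 V.
W_ext = qΔV = (-1.95×10⁻⁹ C)(611 V) = -1.19×10⁻⁶ J.

-1.19×10⁻⁶ J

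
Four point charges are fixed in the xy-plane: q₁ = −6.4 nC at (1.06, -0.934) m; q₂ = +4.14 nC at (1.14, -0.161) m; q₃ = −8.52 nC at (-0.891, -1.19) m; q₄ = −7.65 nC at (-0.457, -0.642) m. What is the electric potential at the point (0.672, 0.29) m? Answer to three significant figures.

-70.1 V

Electric potential is a scalar, so the contributions from each charge add algebraically: V = Σ kqᵢ/rᵢ.
Distances from the field point to each charge: r₁ = 1.28 m, r₂ = 0.650 m, r₃ = 2.15 m, r₄ = 1.46 m.
V = k[(-6.40×10⁻⁹)/(1.28) + (4.14×10⁻⁹)/(0.650) + (-8.52×10⁻⁹)/(2.15) + (-7.65×10⁻⁹)/(1.46)] = -70.1 V.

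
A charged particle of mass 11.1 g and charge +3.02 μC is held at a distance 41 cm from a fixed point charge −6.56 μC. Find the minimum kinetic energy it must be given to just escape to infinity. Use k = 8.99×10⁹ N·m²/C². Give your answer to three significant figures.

0.434 J

To just escape, total mechanical energy must reach zero at infinity: ½mv²_min + U = 0, so ½mv²_min = −U = |kQq|/r.
|U| = |kQq|/r = (8.99×10⁹ N·m²/C²)(6.56×10⁻⁶)(3.02×10⁻⁶)/(0.410) = 0.434 J.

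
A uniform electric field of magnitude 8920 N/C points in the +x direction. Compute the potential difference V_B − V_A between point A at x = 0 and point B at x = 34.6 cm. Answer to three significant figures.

In a uniform field, potential decreases in the direction of E: V_B − V_A = −E·Δx.
V_B − V_A = −(8920 V/m)(0.346 m) = -3090 V.

-3090 V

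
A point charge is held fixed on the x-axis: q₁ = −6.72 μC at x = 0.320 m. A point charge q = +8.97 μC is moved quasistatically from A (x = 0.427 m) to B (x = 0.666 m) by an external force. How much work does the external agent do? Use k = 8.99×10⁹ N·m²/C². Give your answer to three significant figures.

3.50 J

For quasistatic motion the external work equals the change in potential energy: W_ext = qΔV = q(V_B − V_A).
At A: distance to the source charge is 0.107 m; V_A = kq₁/r = -5.65×10⁵ V.
At B: distance to the source charge is 0.346 m; V_B = kq₁/r = -1.75×10⁵ V.
ΔV = V_B − V_A = 3.90×10⁵ V.
W_ext = qΔV = (8.97×10⁻⁶ C)(3.90×10⁵ V) = 3.50 J.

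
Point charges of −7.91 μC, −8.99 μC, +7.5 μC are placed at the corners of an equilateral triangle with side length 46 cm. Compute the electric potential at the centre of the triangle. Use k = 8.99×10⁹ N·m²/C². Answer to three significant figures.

-3.18×10⁵ V

The total potential is the scalar sum of each charge's contribution, V = Σ kqᵢ/rᵢ.
The distance from each vertex to the centroid is a/√3 = 0.266 m.
V = k[(-7.91×10⁻⁶)/(0.266) + (-8.99×10⁻⁶)/(0.266) + (7.50×10⁻⁶)/(0.266)] = -3.18×10⁵ V.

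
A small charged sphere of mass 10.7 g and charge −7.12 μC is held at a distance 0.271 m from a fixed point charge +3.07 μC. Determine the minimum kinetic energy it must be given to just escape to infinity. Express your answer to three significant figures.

To just escape, total mechanical energy must reach zero at infinity: ½mv²_min + U = 0, so ½mv²_min = −U = |kQq|/r.
|U| = |kQq|/r = (8.99×10⁹ N·m²/C²)(3.07×10⁻⁶)(7.12×10⁻⁶)/(0.271) = 0.725 J.

0.725 J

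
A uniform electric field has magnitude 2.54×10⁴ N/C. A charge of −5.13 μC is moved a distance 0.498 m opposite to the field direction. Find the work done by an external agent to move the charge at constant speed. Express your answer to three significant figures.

The potential change for a displacement 0.498 m opposite to the field direction is ΔV = +Ed = 1.26×10⁴ V.
W_ext = qΔV = -0.0649 J.

-0.0649 J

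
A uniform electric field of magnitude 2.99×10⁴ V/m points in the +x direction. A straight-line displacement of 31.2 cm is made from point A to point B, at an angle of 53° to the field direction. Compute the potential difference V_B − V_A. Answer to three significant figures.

Only the component of displacement along E changes the potential: ΔV = −E·d·cosθ.
ΔV = −(2.99×10⁴ V/m)(0.312 m)cos53° = -5610 V.

-5610 V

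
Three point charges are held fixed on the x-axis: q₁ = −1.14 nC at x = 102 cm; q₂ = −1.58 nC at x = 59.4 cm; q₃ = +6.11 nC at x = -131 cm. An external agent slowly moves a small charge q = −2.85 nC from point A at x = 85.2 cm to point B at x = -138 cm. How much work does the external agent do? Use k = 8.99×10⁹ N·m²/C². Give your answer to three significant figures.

For quasistatic motion the external work equals the change in potential energy: W_ext = qΔV = q(V_B − V_A).
At A: distances to the source charges are 0.168 m, 0.258 m, 2.16 m; V_A = Σ kqᵢ/rᵢ = -90.7 V.
At B: distances to the source charges are 2.40 m, 1.97 m, 0.0700 m; V_B = Σ kqᵢ/rᵢ = 773 V.
ΔV = V_B − V_A = 864 V.
W_ext = qΔV = (-2.85×10⁻⁹ C)(864 V) = -2.46×10⁻⁶ J.

-2.46×10⁻⁶ J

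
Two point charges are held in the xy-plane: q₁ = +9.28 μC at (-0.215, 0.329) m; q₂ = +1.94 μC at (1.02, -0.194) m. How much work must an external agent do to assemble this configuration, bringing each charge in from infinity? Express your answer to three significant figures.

The assembly work is the sum of pairwise potential energies, U = Σ_{i<j} kqᵢqⱼ/rᵢⱼ.
Pair separations: r₁₂ = 1.34 m.
U = (0.121) = 0.121 J.

0.121 J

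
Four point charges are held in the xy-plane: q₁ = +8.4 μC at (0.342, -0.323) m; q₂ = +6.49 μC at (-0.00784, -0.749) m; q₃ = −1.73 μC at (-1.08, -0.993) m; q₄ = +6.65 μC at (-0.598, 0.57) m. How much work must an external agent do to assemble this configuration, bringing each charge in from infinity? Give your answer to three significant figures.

The work to assemble the configuration equals its total potential energy, U = Σ kqᵢqⱼ/rᵢⱼ over all pairs.
Pair separations: r₁₂ = 0.551 m, r₁₃ = 1.57 m, r₁₄ = 1.30 m, r₂₃ = 1.10 m, r₂₄ = 1.45 m, r₃₄ = 1.64 m.
Summing all 6 pair terms gives U = 1.31 J.

1.31 J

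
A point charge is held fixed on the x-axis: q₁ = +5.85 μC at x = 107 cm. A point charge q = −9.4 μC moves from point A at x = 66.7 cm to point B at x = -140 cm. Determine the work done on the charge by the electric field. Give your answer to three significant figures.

The work done by the electric force is W_field = −ΔU = −q(V_B − V_A) = q(V_A − V_B).
At A: distance to the source charge is 0.403 m; V_A = kq₁/r = 1.30×10⁵ V.
At B: distance to the source charge is 2.47 m; V_B = kq₁/r = 2.13×10⁴ V.
ΔV = V_B − V_A = -1.09×10⁵ V.
W_field = −qΔV = −(-9.40×10⁻⁶ C)(-1.09×10⁵ V) = -1.03 J.

-1.03 J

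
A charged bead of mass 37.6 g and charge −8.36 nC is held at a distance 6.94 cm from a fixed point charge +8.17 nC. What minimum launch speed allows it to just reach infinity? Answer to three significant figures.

To just escape, total mechanical energy must reach zero at infinity: ½mv²_min + U = 0, so ½mv²_min = −U = |kQq|/r.
|U| = |kQq|/r = (8.99×10⁹ N·m²/C²)(8.17×10⁻⁹)(8.36×10⁻⁹)/(0.0694) = 8.85×10⁻⁶ J.
v_min = √(2|U|/m) = √(2·8.85×10⁻⁶/0.0376) = 0.0217 m/s.

0.0217 m/s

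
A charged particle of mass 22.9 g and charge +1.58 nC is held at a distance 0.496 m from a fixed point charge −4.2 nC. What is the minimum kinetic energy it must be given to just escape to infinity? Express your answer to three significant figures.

1.20×10⁻⁷ J

To just escape, total mechanical energy must reach zero at infinity: ½mv²_min + U = 0, so ½mv²_min = −U = |kQq|/r.
|U| = |kQq|/r = (8.99×10⁹ N·m²/C²)(4.20×10⁻⁹)(1.58×10⁻⁹)/(0.496) = 1.20×10⁻⁷ J.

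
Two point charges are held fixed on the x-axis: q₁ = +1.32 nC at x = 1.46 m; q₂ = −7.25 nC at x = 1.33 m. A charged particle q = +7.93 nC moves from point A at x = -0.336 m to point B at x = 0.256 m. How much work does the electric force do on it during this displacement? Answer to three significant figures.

The work done by the electric force is W_field = −ΔU = −q(V_B − V_A) = q(V_A − V_B).
At A: distances to the source charges are 1.80 m, 1.67 m; V_A = Σ kqᵢ/rᵢ = -32.5 V.
At B: distances to the source charges are 1.20 m, 1.07 m; V_B = Σ kqᵢ/rᵢ = -50.8 V.
ΔV = V_B − V_A = -18.3 V.
W_field = −qΔV = −(7.93×10⁻⁹ C)(-18.3 V) = 1.45×10⁻⁷ J.

1.45×10⁻⁷ J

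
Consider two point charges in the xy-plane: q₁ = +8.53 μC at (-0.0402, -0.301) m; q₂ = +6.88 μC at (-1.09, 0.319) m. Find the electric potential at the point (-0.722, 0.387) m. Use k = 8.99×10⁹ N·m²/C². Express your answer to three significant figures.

The total potential is the scalar sum of each charge's contribution, V = Σ kqᵢ/rᵢ.
Distances from the field point to each charge: r₁ = 0.969 m, r₂ = 0.374 m.
V = k[(8.53×10⁻⁶)/(0.969) + (6.88×10⁻⁶)/(0.374)] = 2.44×10⁵ V.

2.44×10⁵ V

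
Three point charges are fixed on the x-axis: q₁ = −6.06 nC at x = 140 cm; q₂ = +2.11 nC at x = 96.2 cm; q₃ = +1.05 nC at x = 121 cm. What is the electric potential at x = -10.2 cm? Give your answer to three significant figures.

Electric potential is a scalar, so the contributions from each charge add algebraically: V = Σ kqᵢ/rᵢ.
Distances from the field point to each charge: r₁ = 1.50 m, r₂ = 1.06 m, r₃ = 1.31 m.
V = k[(-6.06×10⁻⁹)/(1.50) + (2.11×10⁻⁹)/(1.06) + (1.05×10⁻⁹)/(1.31)] = -11.2 V.

-11.2 V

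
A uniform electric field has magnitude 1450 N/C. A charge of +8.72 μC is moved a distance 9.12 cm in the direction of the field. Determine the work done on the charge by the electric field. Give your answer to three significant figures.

1.15×10⁻³ J

The potential change for a displacement 9.12 cm in the direction of the field is ΔV = −Ed = -132 V.
W_field = −qΔV = 1.15×10⁻³ J.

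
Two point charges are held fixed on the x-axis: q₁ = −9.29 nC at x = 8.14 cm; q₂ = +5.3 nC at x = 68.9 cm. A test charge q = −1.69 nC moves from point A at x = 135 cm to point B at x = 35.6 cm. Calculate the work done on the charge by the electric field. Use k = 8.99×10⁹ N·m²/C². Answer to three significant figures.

The work done by the electric force is W_field = −ΔU = −q(V_B − V_A) = q(V_A − V_B).
At A: distances to the source charges are 1.27 m, 0.661 m; V_A = Σ kqᵢ/rᵢ = 6.25 V.
At B: distances to the source charges are 0.275 m, 0.333 m; V_B = Σ kqᵢ/rᵢ = -161 V.
ΔV = V_B − V_A = -167 V.
W_field = −qΔV = −(-1.69×10⁻⁹ C)(-167 V) = -2.83×10⁻⁷ J.

-2.83×10⁻⁷ J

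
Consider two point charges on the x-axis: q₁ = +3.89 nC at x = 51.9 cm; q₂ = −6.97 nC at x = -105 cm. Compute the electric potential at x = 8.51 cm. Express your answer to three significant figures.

The total potential is the scalar sum of each charge's contribution, V = Σ kqᵢ/rᵢ.
Distances from the field point to each charge: r₁ = 0.434 m, r₂ = 1.14 m.
V = k[(3.89×10⁻⁹)/(0.434) + (-6.97×10⁻⁹)/(1.14)] = 25.4 V.

25.4 V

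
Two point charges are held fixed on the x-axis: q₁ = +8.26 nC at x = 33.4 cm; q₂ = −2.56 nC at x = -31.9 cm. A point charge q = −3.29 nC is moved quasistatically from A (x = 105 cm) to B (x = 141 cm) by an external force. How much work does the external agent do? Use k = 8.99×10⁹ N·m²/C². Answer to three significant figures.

For quasistatic motion the external work equals the change in potential energy: W_ext = qΔV = q(V_B − V_A).
At A: distances to the source charges are 0.716 m, 1.37 m; V_A = Σ kqᵢ/rᵢ = 86.9 V.
At B: distances to the source charges are 1.08 m, 1.73 m; V_B = Σ kqᵢ/rᵢ = 55.7 V.
ΔV = V_B − V_A = -31.2 V.
W_ext = qΔV = (-3.29×10⁻⁹ C)(-31.2 V) = 1.03×10⁻⁷ J.

1.03×10⁻⁷ J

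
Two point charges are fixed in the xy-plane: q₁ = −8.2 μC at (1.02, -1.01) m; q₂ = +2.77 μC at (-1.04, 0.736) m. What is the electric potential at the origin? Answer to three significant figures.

The total potential is the scalar sum of each charge's contribution, V = Σ kqᵢ/rᵢ.
Distances from the field point to each charge: r₁ = 1.44 m, r₂ = 1.27 m.
V = k[(-8.20×10⁻⁶)/(1.44) + (2.77×10⁻⁶)/(1.27)] = -3.18×10⁴ V.

-3.18×10⁴ V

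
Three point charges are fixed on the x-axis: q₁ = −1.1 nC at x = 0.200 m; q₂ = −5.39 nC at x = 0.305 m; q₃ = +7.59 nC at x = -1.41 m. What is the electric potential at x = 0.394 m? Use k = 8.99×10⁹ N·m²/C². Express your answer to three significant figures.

The total potential is the scalar sum of each charge's contribution, V = Σ kqᵢ/rᵢ.
Distances from the field point to each charge: r₁ = 0.194 m, r₂ = 0.0890 m, r₃ = 1.80 m.
V = k[(-1.10×10⁻⁹)/(0.194) + (-5.39×10⁻⁹)/(0.0890) + (7.59×10⁻⁹)/(1.80)] = -558 V.

-558 V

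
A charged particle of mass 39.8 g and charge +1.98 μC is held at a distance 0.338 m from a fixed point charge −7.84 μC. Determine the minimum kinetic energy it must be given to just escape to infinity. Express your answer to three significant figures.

To just escape, total mechanical energy must reach zero at infinity: ½mv²_min + U = 0, so ½mv²_min = −U = |kQq|/r.
|U| = |kQq|/r = (8.99×10⁹ N·m²/C²)(7.84×10⁻⁶)(1.98×10⁻⁶)/(0.338) = 0.413 J.

0.413 J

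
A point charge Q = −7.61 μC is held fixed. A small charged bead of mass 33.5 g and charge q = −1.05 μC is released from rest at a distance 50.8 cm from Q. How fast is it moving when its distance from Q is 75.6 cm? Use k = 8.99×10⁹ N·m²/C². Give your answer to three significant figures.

Only the electrostatic force acts, so mechanical energy is conserved: ½mv² = U₁ − U₂ = kQq(1/r₁ − 1/r₂).
U₁ − U₂ = (8.99×10⁹ N·m²/C²)(-7.61×10⁻⁶ C)(-1.05×10⁻⁶ C)(1/0.508 − 1/0.756) = 0.0464 J.
v = √(2·0.0464/0.0335) = 1.66 m/s.

1.66 m/s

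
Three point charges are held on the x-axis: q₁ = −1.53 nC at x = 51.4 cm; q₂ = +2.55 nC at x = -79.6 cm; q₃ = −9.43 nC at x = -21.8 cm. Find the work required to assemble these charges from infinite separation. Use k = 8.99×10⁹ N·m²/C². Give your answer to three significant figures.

The assembly work is the sum of pairwise potential energies, U = Σ_{i<j} kqᵢqⱼ/rᵢⱼ.
Pair separations: r₁₂ = 1.31 m, r₁₃ = 0.732 m, r₂₃ = 0.578 m.
U = (-2.68×10⁻⁸) + (1.77×10⁻⁷) + (-3.74×10⁻⁷) = -2.24×10⁻⁷ J.

-2.24×10⁻⁷ J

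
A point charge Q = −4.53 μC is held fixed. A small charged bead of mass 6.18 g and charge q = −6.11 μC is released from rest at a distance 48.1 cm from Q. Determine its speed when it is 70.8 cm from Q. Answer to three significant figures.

Only the electrostatic force acts, so mechanical energy is conserved: ½mv² = U₁ − U₂ = kQq(1/r₁ − 1/r₂).
U₁ − U₂ = (8.99×10⁹ N·m²/C²)(-4.53×10⁻⁶ C)(-6.11×10⁻⁶ C)(1/0.481 − 1/0.708) = 0.166 J.
v = √(2·0.166/6.18×10⁻³) = 7.33 m/s.

7.33 m/s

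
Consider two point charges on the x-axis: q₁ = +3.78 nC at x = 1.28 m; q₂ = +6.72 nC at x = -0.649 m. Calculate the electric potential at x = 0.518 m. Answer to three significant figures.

The total potential is the scalar sum of each charge's contribution, V = Σ kqᵢ/rᵢ.
Distances from the field point to each charge: r₁ = 0.762 m, r₂ = 1.17 m.
V = k[(3.78×10⁻⁹)/(0.762) + (6.72×10⁻⁹)/(1.17)] = 96.4 V.

96.4 V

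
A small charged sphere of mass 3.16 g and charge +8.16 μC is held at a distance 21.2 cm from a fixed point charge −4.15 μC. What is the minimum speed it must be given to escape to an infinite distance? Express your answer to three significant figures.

30.1 m/s

To just escape, total mechanical energy must reach zero at infinity: ½mv²_min + U = 0, so ½mv²_min = −U = |kQq|/r.
|U| = |kQq|/r = (8.99×10⁹ N·m²/C²)(4.15×10⁻⁶)(8.16×10⁻⁶)/(0.212) = 1.44 J.
v_min = √(2|U|/m) = √(2·1.44/3.16×10⁻³) = 30.1 m/s.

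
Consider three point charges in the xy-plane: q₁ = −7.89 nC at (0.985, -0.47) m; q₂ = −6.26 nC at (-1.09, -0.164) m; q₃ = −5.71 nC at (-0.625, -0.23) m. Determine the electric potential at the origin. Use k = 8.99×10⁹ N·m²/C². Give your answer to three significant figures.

Electric potential is a scalar, so the contributions from each charge add algebraically: V = Σ kqᵢ/rᵢ.
Distances from the field point to each charge: r₁ = 1.09 m, r₂ = 1.10 m, r₃ = 0.666 m.
V = k[(-7.89×10⁻⁹)/(1.09) + (-6.26×10⁻⁹)/(1.10) + (-5.71×10⁻⁹)/(0.666)] = -193 V.

-193 V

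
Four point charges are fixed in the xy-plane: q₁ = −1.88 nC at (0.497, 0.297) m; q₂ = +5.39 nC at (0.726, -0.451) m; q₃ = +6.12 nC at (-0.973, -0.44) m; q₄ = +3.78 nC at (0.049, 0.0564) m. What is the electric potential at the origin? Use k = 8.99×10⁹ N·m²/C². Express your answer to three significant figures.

534 V

Electric potential is a scalar, so the contributions from each charge add algebraically: V = Σ kqᵢ/rᵢ.
Distances from the field point to each charge: r₁ = 0.579 m, r₂ = 0.855 m, r₃ = 1.07 m, r₄ = 0.0747 m.
V = k[(-1.88×10⁻⁹)/(0.579) + (5.39×10⁻⁹)/(0.855) + (6.12×10⁻⁹)/(1.07) + (3.78×10⁻⁹)/(0.0747)] = 534 V.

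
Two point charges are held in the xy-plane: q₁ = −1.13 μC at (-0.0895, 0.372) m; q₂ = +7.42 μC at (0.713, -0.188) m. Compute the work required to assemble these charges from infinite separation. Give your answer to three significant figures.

-0.0770 J

The assembly work is the sum of pairwise potential energies, U = Σ_{i<j} kqᵢqⱼ/rᵢⱼ.
Pair separations: r₁₂ = 0.979 m.
U = (-0.0770) = -0.0770 J.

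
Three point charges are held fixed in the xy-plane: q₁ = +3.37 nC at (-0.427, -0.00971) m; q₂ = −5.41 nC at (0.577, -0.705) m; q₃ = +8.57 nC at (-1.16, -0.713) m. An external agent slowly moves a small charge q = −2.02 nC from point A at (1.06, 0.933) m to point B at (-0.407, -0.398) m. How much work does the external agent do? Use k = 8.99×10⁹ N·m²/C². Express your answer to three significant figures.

For quasistatic motion the external work equals the change in potential energy: W_ext = qΔV = q(V_B − V_A).
At A: distances to the source charges are 1.76 m, 1.71 m, 2.76 m; V_A = Σ kqᵢ/rᵢ = 16.6 V.
At B: distances to the source charges are 0.389 m, 1.03 m, 0.816 m; V_B = Σ kqᵢ/rᵢ = 125 V.
ΔV = V_B − V_A = 109 V.
W_ext = qΔV = (-2.02×10⁻⁹ C)(109 V) = -2.19×10⁻⁷ J.

-2.19×10⁻⁷ J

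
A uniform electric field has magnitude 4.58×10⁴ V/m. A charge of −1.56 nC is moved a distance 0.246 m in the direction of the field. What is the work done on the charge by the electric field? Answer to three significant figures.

The potential change for a displacement 0.246 m in the direction of the field is ΔV = −Ed = -1.13×10⁴ V.
W_field = −qΔV = -1.76×10⁻⁵ J.

-1.76×10⁻⁵ J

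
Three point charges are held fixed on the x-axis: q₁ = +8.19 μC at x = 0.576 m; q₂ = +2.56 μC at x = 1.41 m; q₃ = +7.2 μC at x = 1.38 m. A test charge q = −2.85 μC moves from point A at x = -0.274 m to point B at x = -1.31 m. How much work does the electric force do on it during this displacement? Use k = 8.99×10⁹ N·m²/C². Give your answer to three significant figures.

-0.193 J

The work done by the electric force is W_field = −ΔU = −q(V_B − V_A) = q(V_A − V_B).
At A: distances to the source charges are 0.850 m, 1.68 m, 1.65 m; V_A = Σ kqᵢ/rᵢ = 1.39×10⁵ V.
At B: distances to the source charges are 1.89 m, 2.72 m, 2.69 m; V_B = Σ kqᵢ/rᵢ = 7.16×10⁴ V.
ΔV = V_B − V_A = -6.79×10⁴ V.
W_field = −qΔV = −(-2.85×10⁻⁶ C)(-6.79×10⁴ V) = -0.193 J.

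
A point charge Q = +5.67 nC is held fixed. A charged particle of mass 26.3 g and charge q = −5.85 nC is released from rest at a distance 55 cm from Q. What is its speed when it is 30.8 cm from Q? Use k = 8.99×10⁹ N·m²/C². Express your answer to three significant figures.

Only the electrostatic force acts, so mechanical energy is conserved: ½mv² = U₁ − U₂ = kQq(1/r₁ − 1/r₂).
U₁ − U₂ = (8.99×10⁹ N·m²/C²)(5.67×10⁻⁹ C)(-5.85×10⁻⁹ C)(1/0.550 − 1/0.308) = 4.26×10⁻⁷ J.
v = √(2·4.26×10⁻⁷/0.0263) = 5.69×10⁻³ m/s.

5.69×10⁻³ m/s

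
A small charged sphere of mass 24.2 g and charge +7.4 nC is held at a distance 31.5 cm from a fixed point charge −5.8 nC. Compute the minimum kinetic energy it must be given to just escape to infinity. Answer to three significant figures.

1.22×10⁻⁶ J

To just escape, total mechanical energy must reach zero at infinity: ½mv²_min + U = 0, so ½mv²_min = −U = |kQq|/r.
|U| = |kQq|/r = (8.99×10⁹ N·m²/C²)(5.80×10⁻⁹)(7.40×10⁻⁹)/(0.315) = 1.22×10⁻⁶ J.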